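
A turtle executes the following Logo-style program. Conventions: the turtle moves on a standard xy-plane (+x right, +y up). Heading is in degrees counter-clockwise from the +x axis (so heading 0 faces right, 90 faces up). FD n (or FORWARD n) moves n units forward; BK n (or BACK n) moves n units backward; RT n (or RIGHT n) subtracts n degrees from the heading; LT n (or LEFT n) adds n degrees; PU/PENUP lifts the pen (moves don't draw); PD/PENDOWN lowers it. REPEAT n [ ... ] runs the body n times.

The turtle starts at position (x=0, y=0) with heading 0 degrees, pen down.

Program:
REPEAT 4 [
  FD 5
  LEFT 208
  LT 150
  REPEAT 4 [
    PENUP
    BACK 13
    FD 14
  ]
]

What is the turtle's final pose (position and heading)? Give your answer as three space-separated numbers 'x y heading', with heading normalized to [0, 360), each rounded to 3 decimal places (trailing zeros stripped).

Answer: 35.884 -2.439 352

Derivation:
Executing turtle program step by step:
Start: pos=(0,0), heading=0, pen down
REPEAT 4 [
  -- iteration 1/4 --
  FD 5: (0,0) -> (5,0) [heading=0, draw]
  LT 208: heading 0 -> 208
  LT 150: heading 208 -> 358
  REPEAT 4 [
    -- iteration 1/4 --
    PU: pen up
    BK 13: (5,0) -> (-7.992,0.454) [heading=358, move]
    FD 14: (-7.992,0.454) -> (5.999,-0.035) [heading=358, move]
    -- iteration 2/4 --
    PU: pen up
    BK 13: (5.999,-0.035) -> (-6.993,0.419) [heading=358, move]
    FD 14: (-6.993,0.419) -> (6.999,-0.07) [heading=358, move]
    -- iteration 3/4 --
    PU: pen up
    BK 13: (6.999,-0.07) -> (-5.993,0.384) [heading=358, move]
    FD 14: (-5.993,0.384) -> (7.998,-0.105) [heading=358, move]
    -- iteration 4/4 --
    PU: pen up
    BK 13: (7.998,-0.105) -> (-4.994,0.349) [heading=358, move]
    FD 14: (-4.994,0.349) -> (8.998,-0.14) [heading=358, move]
  ]
  -- iteration 2/4 --
  FD 5: (8.998,-0.14) -> (13.995,-0.314) [heading=358, move]
  LT 208: heading 358 -> 206
  LT 150: heading 206 -> 356
  REPEAT 4 [
    -- iteration 1/4 --
    PU: pen up
    BK 13: (13.995,-0.314) -> (1.026,0.593) [heading=356, move]
    FD 14: (1.026,0.593) -> (14.992,-0.384) [heading=356, move]
    -- iteration 2/4 --
    PU: pen up
    BK 13: (14.992,-0.384) -> (2.024,0.523) [heading=356, move]
    FD 14: (2.024,0.523) -> (15.99,-0.454) [heading=356, move]
    -- iteration 3/4 --
    PU: pen up
    BK 13: (15.99,-0.454) -> (3.021,0.453) [heading=356, move]
    FD 14: (3.021,0.453) -> (16.987,-0.523) [heading=356, move]
    -- iteration 4/4 --
    PU: pen up
    BK 13: (16.987,-0.523) -> (4.019,0.383) [heading=356, move]
    FD 14: (4.019,0.383) -> (17.985,-0.593) [heading=356, move]
  ]
  -- iteration 3/4 --
  FD 5: (17.985,-0.593) -> (22.973,-0.942) [heading=356, move]
  LT 208: heading 356 -> 204
  LT 150: heading 204 -> 354
  REPEAT 4 [
    -- iteration 1/4 --
    PU: pen up
    BK 13: (22.973,-0.942) -> (10.044,0.417) [heading=354, move]
    FD 14: (10.044,0.417) -> (23.967,-1.046) [heading=354, move]
    -- iteration 2/4 --
    PU: pen up
    BK 13: (23.967,-1.046) -> (11.038,0.312) [heading=354, move]
    FD 14: (11.038,0.312) -> (24.962,-1.151) [heading=354, move]
    -- iteration 3/4 --
    PU: pen up
    BK 13: (24.962,-1.151) -> (12.033,0.208) [heading=354, move]
    FD 14: (12.033,0.208) -> (25.956,-1.255) [heading=354, move]
    -- iteration 4/4 --
    PU: pen up
    BK 13: (25.956,-1.255) -> (13.027,0.103) [heading=354, move]
    FD 14: (13.027,0.103) -> (26.951,-1.36) [heading=354, move]
  ]
  -- iteration 4/4 --
  FD 5: (26.951,-1.36) -> (31.923,-1.883) [heading=354, move]
  LT 208: heading 354 -> 202
  LT 150: heading 202 -> 352
  REPEAT 4 [
    -- iteration 1/4 --
    PU: pen up
    BK 13: (31.923,-1.883) -> (19.05,-0.073) [heading=352, move]
    FD 14: (19.05,-0.073) -> (32.914,-2.022) [heading=352, move]
    -- iteration 2/4 --
    PU: pen up
    BK 13: (32.914,-2.022) -> (20.04,-0.213) [heading=352, move]
    FD 14: (20.04,-0.213) -> (33.904,-2.161) [heading=352, move]
    -- iteration 3/4 --
    PU: pen up
    BK 13: (33.904,-2.161) -> (21.03,-0.352) [heading=352, move]
    FD 14: (21.03,-0.352) -> (34.894,-2.3) [heading=352, move]
    -- iteration 4/4 --
    PU: pen up
    BK 13: (34.894,-2.3) -> (22.021,-0.491) [heading=352, move]
    FD 14: (22.021,-0.491) -> (35.884,-2.439) [heading=352, move]
  ]
]
Final: pos=(35.884,-2.439), heading=352, 1 segment(s) drawn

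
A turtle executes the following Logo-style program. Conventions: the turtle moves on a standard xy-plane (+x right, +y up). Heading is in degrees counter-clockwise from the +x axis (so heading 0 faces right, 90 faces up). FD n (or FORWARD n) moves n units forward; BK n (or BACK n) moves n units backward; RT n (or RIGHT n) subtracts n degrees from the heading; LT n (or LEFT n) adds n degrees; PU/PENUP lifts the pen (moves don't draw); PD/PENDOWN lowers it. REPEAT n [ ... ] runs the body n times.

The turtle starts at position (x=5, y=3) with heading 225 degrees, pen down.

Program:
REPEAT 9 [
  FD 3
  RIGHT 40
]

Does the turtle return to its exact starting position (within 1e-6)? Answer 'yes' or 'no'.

Executing turtle program step by step:
Start: pos=(5,3), heading=225, pen down
REPEAT 9 [
  -- iteration 1/9 --
  FD 3: (5,3) -> (2.879,0.879) [heading=225, draw]
  RT 40: heading 225 -> 185
  -- iteration 2/9 --
  FD 3: (2.879,0.879) -> (-0.11,0.617) [heading=185, draw]
  RT 40: heading 185 -> 145
  -- iteration 3/9 --
  FD 3: (-0.11,0.617) -> (-2.567,2.338) [heading=145, draw]
  RT 40: heading 145 -> 105
  -- iteration 4/9 --
  FD 3: (-2.567,2.338) -> (-3.344,5.236) [heading=105, draw]
  RT 40: heading 105 -> 65
  -- iteration 5/9 --
  FD 3: (-3.344,5.236) -> (-2.076,7.955) [heading=65, draw]
  RT 40: heading 65 -> 25
  -- iteration 6/9 --
  FD 3: (-2.076,7.955) -> (0.643,9.222) [heading=25, draw]
  RT 40: heading 25 -> 345
  -- iteration 7/9 --
  FD 3: (0.643,9.222) -> (3.541,8.446) [heading=345, draw]
  RT 40: heading 345 -> 305
  -- iteration 8/9 --
  FD 3: (3.541,8.446) -> (5.261,5.989) [heading=305, draw]
  RT 40: heading 305 -> 265
  -- iteration 9/9 --
  FD 3: (5.261,5.989) -> (5,3) [heading=265, draw]
  RT 40: heading 265 -> 225
]
Final: pos=(5,3), heading=225, 9 segment(s) drawn

Start position: (5, 3)
Final position: (5, 3)
Distance = 0; < 1e-6 -> CLOSED

Answer: yes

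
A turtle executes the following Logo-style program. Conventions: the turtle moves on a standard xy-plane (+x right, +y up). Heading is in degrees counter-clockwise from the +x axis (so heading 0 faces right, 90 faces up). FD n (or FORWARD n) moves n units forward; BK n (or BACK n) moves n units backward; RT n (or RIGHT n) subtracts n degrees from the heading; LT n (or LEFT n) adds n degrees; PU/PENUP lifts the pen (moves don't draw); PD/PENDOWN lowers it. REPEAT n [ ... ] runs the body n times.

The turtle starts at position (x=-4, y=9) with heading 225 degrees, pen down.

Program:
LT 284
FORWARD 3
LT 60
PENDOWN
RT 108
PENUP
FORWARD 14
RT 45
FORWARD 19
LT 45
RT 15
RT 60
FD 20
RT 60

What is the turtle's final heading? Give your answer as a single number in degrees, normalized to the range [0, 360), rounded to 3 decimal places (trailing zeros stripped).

Executing turtle program step by step:
Start: pos=(-4,9), heading=225, pen down
LT 284: heading 225 -> 149
FD 3: (-4,9) -> (-6.572,10.545) [heading=149, draw]
LT 60: heading 149 -> 209
PD: pen down
RT 108: heading 209 -> 101
PU: pen up
FD 14: (-6.572,10.545) -> (-9.243,24.288) [heading=101, move]
RT 45: heading 101 -> 56
FD 19: (-9.243,24.288) -> (1.382,40.04) [heading=56, move]
LT 45: heading 56 -> 101
RT 15: heading 101 -> 86
RT 60: heading 86 -> 26
FD 20: (1.382,40.04) -> (19.358,48.807) [heading=26, move]
RT 60: heading 26 -> 326
Final: pos=(19.358,48.807), heading=326, 1 segment(s) drawn

Answer: 326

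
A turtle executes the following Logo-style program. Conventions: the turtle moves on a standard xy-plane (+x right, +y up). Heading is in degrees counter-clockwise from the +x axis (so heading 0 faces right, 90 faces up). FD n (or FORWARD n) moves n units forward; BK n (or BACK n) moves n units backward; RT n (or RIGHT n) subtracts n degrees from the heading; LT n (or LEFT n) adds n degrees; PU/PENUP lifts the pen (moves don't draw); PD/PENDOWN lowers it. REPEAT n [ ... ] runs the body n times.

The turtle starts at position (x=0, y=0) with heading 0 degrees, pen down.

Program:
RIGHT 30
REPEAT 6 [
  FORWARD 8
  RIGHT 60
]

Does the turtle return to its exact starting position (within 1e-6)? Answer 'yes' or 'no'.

Executing turtle program step by step:
Start: pos=(0,0), heading=0, pen down
RT 30: heading 0 -> 330
REPEAT 6 [
  -- iteration 1/6 --
  FD 8: (0,0) -> (6.928,-4) [heading=330, draw]
  RT 60: heading 330 -> 270
  -- iteration 2/6 --
  FD 8: (6.928,-4) -> (6.928,-12) [heading=270, draw]
  RT 60: heading 270 -> 210
  -- iteration 3/6 --
  FD 8: (6.928,-12) -> (0,-16) [heading=210, draw]
  RT 60: heading 210 -> 150
  -- iteration 4/6 --
  FD 8: (0,-16) -> (-6.928,-12) [heading=150, draw]
  RT 60: heading 150 -> 90
  -- iteration 5/6 --
  FD 8: (-6.928,-12) -> (-6.928,-4) [heading=90, draw]
  RT 60: heading 90 -> 30
  -- iteration 6/6 --
  FD 8: (-6.928,-4) -> (0,0) [heading=30, draw]
  RT 60: heading 30 -> 330
]
Final: pos=(0,0), heading=330, 6 segment(s) drawn

Start position: (0, 0)
Final position: (0, 0)
Distance = 0; < 1e-6 -> CLOSED

Answer: yes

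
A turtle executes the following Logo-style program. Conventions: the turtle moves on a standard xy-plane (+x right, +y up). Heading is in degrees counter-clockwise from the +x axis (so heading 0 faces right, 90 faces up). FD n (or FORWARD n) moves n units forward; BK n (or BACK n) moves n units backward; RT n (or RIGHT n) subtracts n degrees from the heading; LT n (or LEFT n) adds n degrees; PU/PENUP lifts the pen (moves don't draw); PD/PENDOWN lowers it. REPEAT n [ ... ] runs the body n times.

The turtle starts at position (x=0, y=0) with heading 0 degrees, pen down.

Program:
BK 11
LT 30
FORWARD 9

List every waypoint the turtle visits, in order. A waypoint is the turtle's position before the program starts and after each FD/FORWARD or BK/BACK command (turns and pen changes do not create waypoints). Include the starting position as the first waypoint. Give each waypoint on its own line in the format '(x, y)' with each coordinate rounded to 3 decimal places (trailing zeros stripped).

Executing turtle program step by step:
Start: pos=(0,0), heading=0, pen down
BK 11: (0,0) -> (-11,0) [heading=0, draw]
LT 30: heading 0 -> 30
FD 9: (-11,0) -> (-3.206,4.5) [heading=30, draw]
Final: pos=(-3.206,4.5), heading=30, 2 segment(s) drawn
Waypoints (3 total):
(0, 0)
(-11, 0)
(-3.206, 4.5)

Answer: (0, 0)
(-11, 0)
(-3.206, 4.5)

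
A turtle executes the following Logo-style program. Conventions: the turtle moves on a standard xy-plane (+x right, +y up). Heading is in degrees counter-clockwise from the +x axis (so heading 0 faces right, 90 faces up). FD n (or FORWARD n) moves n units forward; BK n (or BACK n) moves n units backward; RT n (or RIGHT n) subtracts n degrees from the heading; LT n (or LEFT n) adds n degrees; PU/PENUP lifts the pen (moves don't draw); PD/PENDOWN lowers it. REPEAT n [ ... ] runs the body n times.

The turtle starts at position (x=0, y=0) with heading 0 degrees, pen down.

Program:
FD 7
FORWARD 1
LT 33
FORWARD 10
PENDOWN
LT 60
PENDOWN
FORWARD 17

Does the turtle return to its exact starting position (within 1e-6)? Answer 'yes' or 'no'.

Executing turtle program step by step:
Start: pos=(0,0), heading=0, pen down
FD 7: (0,0) -> (7,0) [heading=0, draw]
FD 1: (7,0) -> (8,0) [heading=0, draw]
LT 33: heading 0 -> 33
FD 10: (8,0) -> (16.387,5.446) [heading=33, draw]
PD: pen down
LT 60: heading 33 -> 93
PD: pen down
FD 17: (16.387,5.446) -> (15.497,22.423) [heading=93, draw]
Final: pos=(15.497,22.423), heading=93, 4 segment(s) drawn

Start position: (0, 0)
Final position: (15.497, 22.423)
Distance = 27.257; >= 1e-6 -> NOT closed

Answer: no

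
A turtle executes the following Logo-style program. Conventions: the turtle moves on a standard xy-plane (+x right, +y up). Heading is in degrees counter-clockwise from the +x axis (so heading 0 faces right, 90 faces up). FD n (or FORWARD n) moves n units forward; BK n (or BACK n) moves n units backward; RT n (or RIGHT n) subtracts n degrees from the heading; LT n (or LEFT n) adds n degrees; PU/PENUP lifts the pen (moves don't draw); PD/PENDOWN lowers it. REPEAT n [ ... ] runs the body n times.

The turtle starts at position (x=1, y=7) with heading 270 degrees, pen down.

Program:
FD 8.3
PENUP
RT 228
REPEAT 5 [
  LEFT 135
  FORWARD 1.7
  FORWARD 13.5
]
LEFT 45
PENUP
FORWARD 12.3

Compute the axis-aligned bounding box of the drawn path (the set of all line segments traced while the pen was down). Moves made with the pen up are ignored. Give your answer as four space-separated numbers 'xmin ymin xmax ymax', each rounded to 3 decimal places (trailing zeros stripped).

Answer: 1 -1.3 1 7

Derivation:
Executing turtle program step by step:
Start: pos=(1,7), heading=270, pen down
FD 8.3: (1,7) -> (1,-1.3) [heading=270, draw]
PU: pen up
RT 228: heading 270 -> 42
REPEAT 5 [
  -- iteration 1/5 --
  LT 135: heading 42 -> 177
  FD 1.7: (1,-1.3) -> (-0.698,-1.211) [heading=177, move]
  FD 13.5: (-0.698,-1.211) -> (-14.179,-0.504) [heading=177, move]
  -- iteration 2/5 --
  LT 135: heading 177 -> 312
  FD 1.7: (-14.179,-0.504) -> (-13.042,-1.768) [heading=312, move]
  FD 13.5: (-13.042,-1.768) -> (-4.008,-11.8) [heading=312, move]
  -- iteration 3/5 --
  LT 135: heading 312 -> 87
  FD 1.7: (-4.008,-11.8) -> (-3.919,-10.103) [heading=87, move]
  FD 13.5: (-3.919,-10.103) -> (-3.213,3.379) [heading=87, move]
  -- iteration 4/5 --
  LT 135: heading 87 -> 222
  FD 1.7: (-3.213,3.379) -> (-4.476,2.241) [heading=222, move]
  FD 13.5: (-4.476,2.241) -> (-14.509,-6.792) [heading=222, move]
  -- iteration 5/5 --
  LT 135: heading 222 -> 357
  FD 1.7: (-14.509,-6.792) -> (-12.811,-6.881) [heading=357, move]
  FD 13.5: (-12.811,-6.881) -> (0.67,-7.587) [heading=357, move]
]
LT 45: heading 357 -> 42
PU: pen up
FD 12.3: (0.67,-7.587) -> (9.811,0.643) [heading=42, move]
Final: pos=(9.811,0.643), heading=42, 1 segment(s) drawn

Segment endpoints: x in {1, 1}, y in {-1.3, 7}
xmin=1, ymin=-1.3, xmax=1, ymax=7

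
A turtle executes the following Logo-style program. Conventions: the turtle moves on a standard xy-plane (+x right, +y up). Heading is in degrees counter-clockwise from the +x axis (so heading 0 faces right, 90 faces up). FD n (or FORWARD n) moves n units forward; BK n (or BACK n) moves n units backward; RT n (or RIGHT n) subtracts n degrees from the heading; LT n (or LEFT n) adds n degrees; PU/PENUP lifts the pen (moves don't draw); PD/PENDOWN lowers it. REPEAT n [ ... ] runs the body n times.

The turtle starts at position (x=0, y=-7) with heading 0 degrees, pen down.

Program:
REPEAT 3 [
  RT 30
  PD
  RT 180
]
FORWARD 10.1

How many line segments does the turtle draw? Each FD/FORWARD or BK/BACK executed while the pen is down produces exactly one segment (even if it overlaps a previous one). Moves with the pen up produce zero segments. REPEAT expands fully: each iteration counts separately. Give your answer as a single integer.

Executing turtle program step by step:
Start: pos=(0,-7), heading=0, pen down
REPEAT 3 [
  -- iteration 1/3 --
  RT 30: heading 0 -> 330
  PD: pen down
  RT 180: heading 330 -> 150
  -- iteration 2/3 --
  RT 30: heading 150 -> 120
  PD: pen down
  RT 180: heading 120 -> 300
  -- iteration 3/3 --
  RT 30: heading 300 -> 270
  PD: pen down
  RT 180: heading 270 -> 90
]
FD 10.1: (0,-7) -> (0,3.1) [heading=90, draw]
Final: pos=(0,3.1), heading=90, 1 segment(s) drawn
Segments drawn: 1

Answer: 1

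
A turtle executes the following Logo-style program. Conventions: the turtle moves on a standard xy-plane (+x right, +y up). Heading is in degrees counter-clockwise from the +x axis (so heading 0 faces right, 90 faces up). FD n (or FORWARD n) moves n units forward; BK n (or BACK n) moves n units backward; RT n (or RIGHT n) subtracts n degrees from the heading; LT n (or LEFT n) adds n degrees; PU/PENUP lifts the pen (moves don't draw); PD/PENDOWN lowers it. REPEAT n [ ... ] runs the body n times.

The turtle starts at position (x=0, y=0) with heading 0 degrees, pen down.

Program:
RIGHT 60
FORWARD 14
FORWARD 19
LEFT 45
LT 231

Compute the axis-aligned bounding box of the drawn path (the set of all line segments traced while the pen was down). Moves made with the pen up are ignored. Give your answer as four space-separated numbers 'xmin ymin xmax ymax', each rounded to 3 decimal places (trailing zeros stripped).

Answer: 0 -28.579 16.5 0

Derivation:
Executing turtle program step by step:
Start: pos=(0,0), heading=0, pen down
RT 60: heading 0 -> 300
FD 14: (0,0) -> (7,-12.124) [heading=300, draw]
FD 19: (7,-12.124) -> (16.5,-28.579) [heading=300, draw]
LT 45: heading 300 -> 345
LT 231: heading 345 -> 216
Final: pos=(16.5,-28.579), heading=216, 2 segment(s) drawn

Segment endpoints: x in {0, 7, 16.5}, y in {-28.579, -12.124, 0}
xmin=0, ymin=-28.579, xmax=16.5, ymax=0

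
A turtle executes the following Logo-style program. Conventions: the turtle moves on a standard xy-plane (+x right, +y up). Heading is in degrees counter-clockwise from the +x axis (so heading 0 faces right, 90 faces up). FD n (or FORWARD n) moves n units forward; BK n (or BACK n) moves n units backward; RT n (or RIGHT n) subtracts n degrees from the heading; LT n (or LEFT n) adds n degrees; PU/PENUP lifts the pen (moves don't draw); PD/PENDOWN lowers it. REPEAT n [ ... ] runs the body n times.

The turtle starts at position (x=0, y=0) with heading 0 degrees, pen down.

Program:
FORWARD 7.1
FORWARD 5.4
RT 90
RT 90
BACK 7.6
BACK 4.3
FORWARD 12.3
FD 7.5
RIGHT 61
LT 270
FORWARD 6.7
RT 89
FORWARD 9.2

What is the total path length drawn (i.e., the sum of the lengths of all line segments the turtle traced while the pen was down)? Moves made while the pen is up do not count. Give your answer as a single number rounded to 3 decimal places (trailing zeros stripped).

Executing turtle program step by step:
Start: pos=(0,0), heading=0, pen down
FD 7.1: (0,0) -> (7.1,0) [heading=0, draw]
FD 5.4: (7.1,0) -> (12.5,0) [heading=0, draw]
RT 90: heading 0 -> 270
RT 90: heading 270 -> 180
BK 7.6: (12.5,0) -> (20.1,0) [heading=180, draw]
BK 4.3: (20.1,0) -> (24.4,0) [heading=180, draw]
FD 12.3: (24.4,0) -> (12.1,0) [heading=180, draw]
FD 7.5: (12.1,0) -> (4.6,0) [heading=180, draw]
RT 61: heading 180 -> 119
LT 270: heading 119 -> 29
FD 6.7: (4.6,0) -> (10.46,3.248) [heading=29, draw]
RT 89: heading 29 -> 300
FD 9.2: (10.46,3.248) -> (15.06,-4.719) [heading=300, draw]
Final: pos=(15.06,-4.719), heading=300, 8 segment(s) drawn

Segment lengths:
  seg 1: (0,0) -> (7.1,0), length = 7.1
  seg 2: (7.1,0) -> (12.5,0), length = 5.4
  seg 3: (12.5,0) -> (20.1,0), length = 7.6
  seg 4: (20.1,0) -> (24.4,0), length = 4.3
  seg 5: (24.4,0) -> (12.1,0), length = 12.3
  seg 6: (12.1,0) -> (4.6,0), length = 7.5
  seg 7: (4.6,0) -> (10.46,3.248), length = 6.7
  seg 8: (10.46,3.248) -> (15.06,-4.719), length = 9.2
Total = 60.1

Answer: 60.1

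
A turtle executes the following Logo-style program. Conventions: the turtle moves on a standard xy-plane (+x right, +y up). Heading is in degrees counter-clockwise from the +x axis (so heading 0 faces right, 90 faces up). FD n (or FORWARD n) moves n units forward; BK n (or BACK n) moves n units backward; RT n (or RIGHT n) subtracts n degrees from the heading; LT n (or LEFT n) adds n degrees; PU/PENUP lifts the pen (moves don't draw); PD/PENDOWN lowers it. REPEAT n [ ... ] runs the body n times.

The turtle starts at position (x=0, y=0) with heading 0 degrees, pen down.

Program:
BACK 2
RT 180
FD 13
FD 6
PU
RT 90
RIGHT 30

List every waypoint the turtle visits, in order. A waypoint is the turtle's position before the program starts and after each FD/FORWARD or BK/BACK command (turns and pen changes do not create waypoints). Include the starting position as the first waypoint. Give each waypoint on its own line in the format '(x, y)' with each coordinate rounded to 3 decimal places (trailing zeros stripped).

Answer: (0, 0)
(-2, 0)
(-15, 0)
(-21, 0)

Derivation:
Executing turtle program step by step:
Start: pos=(0,0), heading=0, pen down
BK 2: (0,0) -> (-2,0) [heading=0, draw]
RT 180: heading 0 -> 180
FD 13: (-2,0) -> (-15,0) [heading=180, draw]
FD 6: (-15,0) -> (-21,0) [heading=180, draw]
PU: pen up
RT 90: heading 180 -> 90
RT 30: heading 90 -> 60
Final: pos=(-21,0), heading=60, 3 segment(s) drawn
Waypoints (4 total):
(0, 0)
(-2, 0)
(-15, 0)
(-21, 0)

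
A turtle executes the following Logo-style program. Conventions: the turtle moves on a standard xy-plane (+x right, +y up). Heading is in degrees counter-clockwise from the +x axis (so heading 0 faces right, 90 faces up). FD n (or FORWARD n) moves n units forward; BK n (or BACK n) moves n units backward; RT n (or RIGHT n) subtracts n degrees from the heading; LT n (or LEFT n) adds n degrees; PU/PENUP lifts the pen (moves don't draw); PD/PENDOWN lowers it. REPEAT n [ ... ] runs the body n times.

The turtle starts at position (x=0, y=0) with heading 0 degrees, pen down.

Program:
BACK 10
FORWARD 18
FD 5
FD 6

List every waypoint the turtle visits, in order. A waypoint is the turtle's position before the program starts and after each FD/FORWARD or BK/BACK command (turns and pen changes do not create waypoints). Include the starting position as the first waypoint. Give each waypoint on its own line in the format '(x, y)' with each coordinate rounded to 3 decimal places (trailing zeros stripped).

Executing turtle program step by step:
Start: pos=(0,0), heading=0, pen down
BK 10: (0,0) -> (-10,0) [heading=0, draw]
FD 18: (-10,0) -> (8,0) [heading=0, draw]
FD 5: (8,0) -> (13,0) [heading=0, draw]
FD 6: (13,0) -> (19,0) [heading=0, draw]
Final: pos=(19,0), heading=0, 4 segment(s) drawn
Waypoints (5 total):
(0, 0)
(-10, 0)
(8, 0)
(13, 0)
(19, 0)

Answer: (0, 0)
(-10, 0)
(8, 0)
(13, 0)
(19, 0)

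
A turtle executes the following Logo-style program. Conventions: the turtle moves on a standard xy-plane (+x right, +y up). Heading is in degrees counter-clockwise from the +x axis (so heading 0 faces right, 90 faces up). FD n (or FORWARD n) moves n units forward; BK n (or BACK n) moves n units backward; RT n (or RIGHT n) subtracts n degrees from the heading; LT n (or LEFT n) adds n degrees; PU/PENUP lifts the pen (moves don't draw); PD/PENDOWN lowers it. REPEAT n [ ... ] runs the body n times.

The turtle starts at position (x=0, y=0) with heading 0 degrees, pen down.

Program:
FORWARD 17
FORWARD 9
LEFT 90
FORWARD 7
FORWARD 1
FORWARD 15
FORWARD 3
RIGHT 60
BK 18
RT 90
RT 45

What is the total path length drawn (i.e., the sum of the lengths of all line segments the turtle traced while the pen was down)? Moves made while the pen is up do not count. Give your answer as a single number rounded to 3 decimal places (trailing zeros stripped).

Executing turtle program step by step:
Start: pos=(0,0), heading=0, pen down
FD 17: (0,0) -> (17,0) [heading=0, draw]
FD 9: (17,0) -> (26,0) [heading=0, draw]
LT 90: heading 0 -> 90
FD 7: (26,0) -> (26,7) [heading=90, draw]
FD 1: (26,7) -> (26,8) [heading=90, draw]
FD 15: (26,8) -> (26,23) [heading=90, draw]
FD 3: (26,23) -> (26,26) [heading=90, draw]
RT 60: heading 90 -> 30
BK 18: (26,26) -> (10.412,17) [heading=30, draw]
RT 90: heading 30 -> 300
RT 45: heading 300 -> 255
Final: pos=(10.412,17), heading=255, 7 segment(s) drawn

Segment lengths:
  seg 1: (0,0) -> (17,0), length = 17
  seg 2: (17,0) -> (26,0), length = 9
  seg 3: (26,0) -> (26,7), length = 7
  seg 4: (26,7) -> (26,8), length = 1
  seg 5: (26,8) -> (26,23), length = 15
  seg 6: (26,23) -> (26,26), length = 3
  seg 7: (26,26) -> (10.412,17), length = 18
Total = 70

Answer: 70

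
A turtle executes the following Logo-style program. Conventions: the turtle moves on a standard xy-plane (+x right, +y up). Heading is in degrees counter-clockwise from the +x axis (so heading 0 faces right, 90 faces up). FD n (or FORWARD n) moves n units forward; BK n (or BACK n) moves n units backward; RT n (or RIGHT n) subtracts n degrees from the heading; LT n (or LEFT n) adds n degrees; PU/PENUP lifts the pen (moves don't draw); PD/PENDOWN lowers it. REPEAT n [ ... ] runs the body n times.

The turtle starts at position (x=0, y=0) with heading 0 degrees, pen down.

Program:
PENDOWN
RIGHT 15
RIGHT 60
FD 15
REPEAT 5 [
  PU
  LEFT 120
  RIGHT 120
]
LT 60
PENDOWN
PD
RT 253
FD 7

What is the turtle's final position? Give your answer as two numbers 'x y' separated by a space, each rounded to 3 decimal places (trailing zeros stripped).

Answer: 3.638 -7.493

Derivation:
Executing turtle program step by step:
Start: pos=(0,0), heading=0, pen down
PD: pen down
RT 15: heading 0 -> 345
RT 60: heading 345 -> 285
FD 15: (0,0) -> (3.882,-14.489) [heading=285, draw]
REPEAT 5 [
  -- iteration 1/5 --
  PU: pen up
  LT 120: heading 285 -> 45
  RT 120: heading 45 -> 285
  -- iteration 2/5 --
  PU: pen up
  LT 120: heading 285 -> 45
  RT 120: heading 45 -> 285
  -- iteration 3/5 --
  PU: pen up
  LT 120: heading 285 -> 45
  RT 120: heading 45 -> 285
  -- iteration 4/5 --
  PU: pen up
  LT 120: heading 285 -> 45
  RT 120: heading 45 -> 285
  -- iteration 5/5 --
  PU: pen up
  LT 120: heading 285 -> 45
  RT 120: heading 45 -> 285
]
LT 60: heading 285 -> 345
PD: pen down
PD: pen down
RT 253: heading 345 -> 92
FD 7: (3.882,-14.489) -> (3.638,-7.493) [heading=92, draw]
Final: pos=(3.638,-7.493), heading=92, 2 segment(s) drawn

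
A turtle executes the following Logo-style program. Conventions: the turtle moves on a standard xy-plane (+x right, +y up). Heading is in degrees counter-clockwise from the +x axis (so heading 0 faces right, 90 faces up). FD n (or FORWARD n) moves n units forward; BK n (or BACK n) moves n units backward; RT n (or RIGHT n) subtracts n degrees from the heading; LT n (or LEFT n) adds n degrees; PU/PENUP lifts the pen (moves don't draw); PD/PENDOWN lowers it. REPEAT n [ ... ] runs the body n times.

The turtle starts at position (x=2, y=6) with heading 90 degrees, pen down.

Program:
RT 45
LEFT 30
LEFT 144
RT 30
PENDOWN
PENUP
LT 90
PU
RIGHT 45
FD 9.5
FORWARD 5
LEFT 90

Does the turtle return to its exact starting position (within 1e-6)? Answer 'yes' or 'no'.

Executing turtle program step by step:
Start: pos=(2,6), heading=90, pen down
RT 45: heading 90 -> 45
LT 30: heading 45 -> 75
LT 144: heading 75 -> 219
RT 30: heading 219 -> 189
PD: pen down
PU: pen up
LT 90: heading 189 -> 279
PU: pen up
RT 45: heading 279 -> 234
FD 9.5: (2,6) -> (-3.584,-1.686) [heading=234, move]
FD 5: (-3.584,-1.686) -> (-6.523,-5.731) [heading=234, move]
LT 90: heading 234 -> 324
Final: pos=(-6.523,-5.731), heading=324, 0 segment(s) drawn

Start position: (2, 6)
Final position: (-6.523, -5.731)
Distance = 14.5; >= 1e-6 -> NOT closed

Answer: no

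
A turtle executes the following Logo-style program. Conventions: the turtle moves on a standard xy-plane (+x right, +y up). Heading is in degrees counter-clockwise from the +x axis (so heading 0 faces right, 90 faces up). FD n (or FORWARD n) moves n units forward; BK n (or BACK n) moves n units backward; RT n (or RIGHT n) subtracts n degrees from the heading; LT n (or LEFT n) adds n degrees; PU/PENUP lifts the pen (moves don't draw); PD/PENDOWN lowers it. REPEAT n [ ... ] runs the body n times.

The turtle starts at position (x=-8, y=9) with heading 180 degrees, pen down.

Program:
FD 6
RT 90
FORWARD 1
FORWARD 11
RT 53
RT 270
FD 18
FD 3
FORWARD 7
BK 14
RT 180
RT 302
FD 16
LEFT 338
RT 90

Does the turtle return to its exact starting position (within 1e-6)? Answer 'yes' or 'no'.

Executing turtle program step by step:
Start: pos=(-8,9), heading=180, pen down
FD 6: (-8,9) -> (-14,9) [heading=180, draw]
RT 90: heading 180 -> 90
FD 1: (-14,9) -> (-14,10) [heading=90, draw]
FD 11: (-14,10) -> (-14,21) [heading=90, draw]
RT 53: heading 90 -> 37
RT 270: heading 37 -> 127
FD 18: (-14,21) -> (-24.833,35.375) [heading=127, draw]
FD 3: (-24.833,35.375) -> (-26.638,37.771) [heading=127, draw]
FD 7: (-26.638,37.771) -> (-30.851,43.362) [heading=127, draw]
BK 14: (-30.851,43.362) -> (-22.425,32.181) [heading=127, draw]
RT 180: heading 127 -> 307
RT 302: heading 307 -> 5
FD 16: (-22.425,32.181) -> (-6.486,33.575) [heading=5, draw]
LT 338: heading 5 -> 343
RT 90: heading 343 -> 253
Final: pos=(-6.486,33.575), heading=253, 8 segment(s) drawn

Start position: (-8, 9)
Final position: (-6.486, 33.575)
Distance = 24.622; >= 1e-6 -> NOT closed

Answer: no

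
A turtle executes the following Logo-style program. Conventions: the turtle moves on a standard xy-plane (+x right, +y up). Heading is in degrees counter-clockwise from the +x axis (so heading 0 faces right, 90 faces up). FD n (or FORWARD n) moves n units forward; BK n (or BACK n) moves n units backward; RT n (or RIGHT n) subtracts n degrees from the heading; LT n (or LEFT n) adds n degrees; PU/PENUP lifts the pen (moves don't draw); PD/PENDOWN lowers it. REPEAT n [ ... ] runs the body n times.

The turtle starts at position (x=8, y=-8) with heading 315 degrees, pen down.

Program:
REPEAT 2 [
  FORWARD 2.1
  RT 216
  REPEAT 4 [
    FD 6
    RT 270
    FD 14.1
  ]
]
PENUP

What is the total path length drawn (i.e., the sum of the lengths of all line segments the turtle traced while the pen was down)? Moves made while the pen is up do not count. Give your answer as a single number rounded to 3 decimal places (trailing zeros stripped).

Executing turtle program step by step:
Start: pos=(8,-8), heading=315, pen down
REPEAT 2 [
  -- iteration 1/2 --
  FD 2.1: (8,-8) -> (9.485,-9.485) [heading=315, draw]
  RT 216: heading 315 -> 99
  REPEAT 4 [
    -- iteration 1/4 --
    FD 6: (9.485,-9.485) -> (8.546,-3.559) [heading=99, draw]
    RT 270: heading 99 -> 189
    FD 14.1: (8.546,-3.559) -> (-5.38,-5.765) [heading=189, draw]
    -- iteration 2/4 --
    FD 6: (-5.38,-5.765) -> (-11.306,-6.703) [heading=189, draw]
    RT 270: heading 189 -> 279
    FD 14.1: (-11.306,-6.703) -> (-9.1,-20.63) [heading=279, draw]
    -- iteration 3/4 --
    FD 6: (-9.1,-20.63) -> (-8.162,-26.556) [heading=279, draw]
    RT 270: heading 279 -> 9
    FD 14.1: (-8.162,-26.556) -> (5.765,-24.35) [heading=9, draw]
    -- iteration 4/4 --
    FD 6: (5.765,-24.35) -> (11.691,-23.411) [heading=9, draw]
    RT 270: heading 9 -> 99
    FD 14.1: (11.691,-23.411) -> (9.485,-9.485) [heading=99, draw]
  ]
  -- iteration 2/2 --
  FD 2.1: (9.485,-9.485) -> (9.156,-7.411) [heading=99, draw]
  RT 216: heading 99 -> 243
  REPEAT 4 [
    -- iteration 1/4 --
    FD 6: (9.156,-7.411) -> (6.432,-12.757) [heading=243, draw]
    RT 270: heading 243 -> 333
    FD 14.1: (6.432,-12.757) -> (18.996,-19.158) [heading=333, draw]
    -- iteration 2/4 --
    FD 6: (18.996,-19.158) -> (24.342,-21.882) [heading=333, draw]
    RT 270: heading 333 -> 63
    FD 14.1: (24.342,-21.882) -> (30.743,-9.319) [heading=63, draw]
    -- iteration 3/4 --
    FD 6: (30.743,-9.319) -> (33.467,-3.973) [heading=63, draw]
    RT 270: heading 63 -> 153
    FD 14.1: (33.467,-3.973) -> (20.904,2.428) [heading=153, draw]
    -- iteration 4/4 --
    FD 6: (20.904,2.428) -> (15.558,5.152) [heading=153, draw]
    RT 270: heading 153 -> 243
    FD 14.1: (15.558,5.152) -> (9.156,-7.411) [heading=243, draw]
  ]
]
PU: pen up
Final: pos=(9.156,-7.411), heading=243, 18 segment(s) drawn

Segment lengths:
  seg 1: (8,-8) -> (9.485,-9.485), length = 2.1
  seg 2: (9.485,-9.485) -> (8.546,-3.559), length = 6
  seg 3: (8.546,-3.559) -> (-5.38,-5.765), length = 14.1
  seg 4: (-5.38,-5.765) -> (-11.306,-6.703), length = 6
  seg 5: (-11.306,-6.703) -> (-9.1,-20.63), length = 14.1
  seg 6: (-9.1,-20.63) -> (-8.162,-26.556), length = 6
  seg 7: (-8.162,-26.556) -> (5.765,-24.35), length = 14.1
  seg 8: (5.765,-24.35) -> (11.691,-23.411), length = 6
  seg 9: (11.691,-23.411) -> (9.485,-9.485), length = 14.1
  seg 10: (9.485,-9.485) -> (9.156,-7.411), length = 2.1
  seg 11: (9.156,-7.411) -> (6.432,-12.757), length = 6
  seg 12: (6.432,-12.757) -> (18.996,-19.158), length = 14.1
  seg 13: (18.996,-19.158) -> (24.342,-21.882), length = 6
  seg 14: (24.342,-21.882) -> (30.743,-9.319), length = 14.1
  seg 15: (30.743,-9.319) -> (33.467,-3.973), length = 6
  seg 16: (33.467,-3.973) -> (20.904,2.428), length = 14.1
  seg 17: (20.904,2.428) -> (15.558,5.152), length = 6
  seg 18: (15.558,5.152) -> (9.156,-7.411), length = 14.1
Total = 165

Answer: 165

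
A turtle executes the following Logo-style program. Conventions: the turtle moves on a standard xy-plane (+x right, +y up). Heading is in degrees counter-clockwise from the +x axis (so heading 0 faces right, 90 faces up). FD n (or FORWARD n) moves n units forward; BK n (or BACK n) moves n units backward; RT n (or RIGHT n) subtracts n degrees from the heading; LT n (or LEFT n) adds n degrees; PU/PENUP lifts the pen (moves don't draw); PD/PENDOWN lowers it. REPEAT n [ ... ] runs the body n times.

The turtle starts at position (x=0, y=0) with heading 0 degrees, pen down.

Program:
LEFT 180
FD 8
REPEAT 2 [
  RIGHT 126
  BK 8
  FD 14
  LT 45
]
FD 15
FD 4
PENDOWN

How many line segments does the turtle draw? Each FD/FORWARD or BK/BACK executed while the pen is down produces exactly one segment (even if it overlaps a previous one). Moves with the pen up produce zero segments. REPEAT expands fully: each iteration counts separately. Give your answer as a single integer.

Answer: 7

Derivation:
Executing turtle program step by step:
Start: pos=(0,0), heading=0, pen down
LT 180: heading 0 -> 180
FD 8: (0,0) -> (-8,0) [heading=180, draw]
REPEAT 2 [
  -- iteration 1/2 --
  RT 126: heading 180 -> 54
  BK 8: (-8,0) -> (-12.702,-6.472) [heading=54, draw]
  FD 14: (-12.702,-6.472) -> (-4.473,4.854) [heading=54, draw]
  LT 45: heading 54 -> 99
  -- iteration 2/2 --
  RT 126: heading 99 -> 333
  BK 8: (-4.473,4.854) -> (-11.601,8.486) [heading=333, draw]
  FD 14: (-11.601,8.486) -> (0.873,2.13) [heading=333, draw]
  LT 45: heading 333 -> 18
]
FD 15: (0.873,2.13) -> (15.139,6.765) [heading=18, draw]
FD 4: (15.139,6.765) -> (18.943,8.001) [heading=18, draw]
PD: pen down
Final: pos=(18.943,8.001), heading=18, 7 segment(s) drawn
Segments drawn: 7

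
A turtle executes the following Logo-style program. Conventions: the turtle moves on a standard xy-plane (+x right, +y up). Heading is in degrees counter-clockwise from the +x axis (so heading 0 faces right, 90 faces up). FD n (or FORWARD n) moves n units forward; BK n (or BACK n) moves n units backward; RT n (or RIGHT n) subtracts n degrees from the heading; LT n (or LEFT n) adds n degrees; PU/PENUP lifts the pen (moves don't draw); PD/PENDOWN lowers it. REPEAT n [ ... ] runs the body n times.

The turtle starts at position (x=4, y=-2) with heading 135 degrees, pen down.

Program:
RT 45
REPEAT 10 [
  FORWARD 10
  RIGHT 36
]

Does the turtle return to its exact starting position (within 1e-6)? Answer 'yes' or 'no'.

Answer: yes

Derivation:
Executing turtle program step by step:
Start: pos=(4,-2), heading=135, pen down
RT 45: heading 135 -> 90
REPEAT 10 [
  -- iteration 1/10 --
  FD 10: (4,-2) -> (4,8) [heading=90, draw]
  RT 36: heading 90 -> 54
  -- iteration 2/10 --
  FD 10: (4,8) -> (9.878,16.09) [heading=54, draw]
  RT 36: heading 54 -> 18
  -- iteration 3/10 --
  FD 10: (9.878,16.09) -> (19.388,19.18) [heading=18, draw]
  RT 36: heading 18 -> 342
  -- iteration 4/10 --
  FD 10: (19.388,19.18) -> (28.899,16.09) [heading=342, draw]
  RT 36: heading 342 -> 306
  -- iteration 5/10 --
  FD 10: (28.899,16.09) -> (34.777,8) [heading=306, draw]
  RT 36: heading 306 -> 270
  -- iteration 6/10 --
  FD 10: (34.777,8) -> (34.777,-2) [heading=270, draw]
  RT 36: heading 270 -> 234
  -- iteration 7/10 --
  FD 10: (34.777,-2) -> (28.899,-10.09) [heading=234, draw]
  RT 36: heading 234 -> 198
  -- iteration 8/10 --
  FD 10: (28.899,-10.09) -> (19.388,-13.18) [heading=198, draw]
  RT 36: heading 198 -> 162
  -- iteration 9/10 --
  FD 10: (19.388,-13.18) -> (9.878,-10.09) [heading=162, draw]
  RT 36: heading 162 -> 126
  -- iteration 10/10 --
  FD 10: (9.878,-10.09) -> (4,-2) [heading=126, draw]
  RT 36: heading 126 -> 90
]
Final: pos=(4,-2), heading=90, 10 segment(s) drawn

Start position: (4, -2)
Final position: (4, -2)
Distance = 0; < 1e-6 -> CLOSED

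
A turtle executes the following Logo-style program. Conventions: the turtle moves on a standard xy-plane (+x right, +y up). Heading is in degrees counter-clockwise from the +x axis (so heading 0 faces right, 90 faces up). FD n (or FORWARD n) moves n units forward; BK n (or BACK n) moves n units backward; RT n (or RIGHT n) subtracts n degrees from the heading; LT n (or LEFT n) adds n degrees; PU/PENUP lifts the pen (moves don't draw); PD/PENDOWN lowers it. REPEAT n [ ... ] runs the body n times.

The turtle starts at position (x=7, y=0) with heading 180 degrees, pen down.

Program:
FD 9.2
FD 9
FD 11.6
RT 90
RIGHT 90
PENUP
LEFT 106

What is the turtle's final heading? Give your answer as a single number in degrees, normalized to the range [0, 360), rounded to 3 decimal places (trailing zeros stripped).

Executing turtle program step by step:
Start: pos=(7,0), heading=180, pen down
FD 9.2: (7,0) -> (-2.2,0) [heading=180, draw]
FD 9: (-2.2,0) -> (-11.2,0) [heading=180, draw]
FD 11.6: (-11.2,0) -> (-22.8,0) [heading=180, draw]
RT 90: heading 180 -> 90
RT 90: heading 90 -> 0
PU: pen up
LT 106: heading 0 -> 106
Final: pos=(-22.8,0), heading=106, 3 segment(s) drawn

Answer: 106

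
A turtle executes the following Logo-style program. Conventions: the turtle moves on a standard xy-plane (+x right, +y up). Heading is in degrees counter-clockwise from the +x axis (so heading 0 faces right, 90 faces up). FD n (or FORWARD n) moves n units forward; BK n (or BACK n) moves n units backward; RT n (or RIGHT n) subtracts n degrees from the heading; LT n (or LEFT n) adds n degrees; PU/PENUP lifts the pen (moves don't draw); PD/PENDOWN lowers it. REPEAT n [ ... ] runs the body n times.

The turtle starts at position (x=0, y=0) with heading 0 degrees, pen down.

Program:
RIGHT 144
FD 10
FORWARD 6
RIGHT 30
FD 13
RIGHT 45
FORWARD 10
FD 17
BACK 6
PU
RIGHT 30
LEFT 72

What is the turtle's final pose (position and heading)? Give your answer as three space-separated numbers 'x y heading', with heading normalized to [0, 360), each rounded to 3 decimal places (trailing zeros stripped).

Executing turtle program step by step:
Start: pos=(0,0), heading=0, pen down
RT 144: heading 0 -> 216
FD 10: (0,0) -> (-8.09,-5.878) [heading=216, draw]
FD 6: (-8.09,-5.878) -> (-12.944,-9.405) [heading=216, draw]
RT 30: heading 216 -> 186
FD 13: (-12.944,-9.405) -> (-25.873,-10.763) [heading=186, draw]
RT 45: heading 186 -> 141
FD 10: (-25.873,-10.763) -> (-33.645,-4.47) [heading=141, draw]
FD 17: (-33.645,-4.47) -> (-46.856,6.228) [heading=141, draw]
BK 6: (-46.856,6.228) -> (-42.193,2.452) [heading=141, draw]
PU: pen up
RT 30: heading 141 -> 111
LT 72: heading 111 -> 183
Final: pos=(-42.193,2.452), heading=183, 6 segment(s) drawn

Answer: -42.193 2.452 183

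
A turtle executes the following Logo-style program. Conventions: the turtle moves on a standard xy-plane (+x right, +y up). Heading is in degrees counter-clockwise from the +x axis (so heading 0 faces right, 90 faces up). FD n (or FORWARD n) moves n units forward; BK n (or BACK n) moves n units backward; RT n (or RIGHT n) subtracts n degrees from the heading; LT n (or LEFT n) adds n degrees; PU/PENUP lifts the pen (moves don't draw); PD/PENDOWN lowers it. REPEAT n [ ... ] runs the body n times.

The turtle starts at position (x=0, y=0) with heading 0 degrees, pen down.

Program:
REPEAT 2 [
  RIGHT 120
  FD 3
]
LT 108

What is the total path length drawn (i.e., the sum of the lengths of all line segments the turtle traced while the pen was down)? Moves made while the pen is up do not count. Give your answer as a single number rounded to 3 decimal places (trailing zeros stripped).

Executing turtle program step by step:
Start: pos=(0,0), heading=0, pen down
REPEAT 2 [
  -- iteration 1/2 --
  RT 120: heading 0 -> 240
  FD 3: (0,0) -> (-1.5,-2.598) [heading=240, draw]
  -- iteration 2/2 --
  RT 120: heading 240 -> 120
  FD 3: (-1.5,-2.598) -> (-3,0) [heading=120, draw]
]
LT 108: heading 120 -> 228
Final: pos=(-3,0), heading=228, 2 segment(s) drawn

Segment lengths:
  seg 1: (0,0) -> (-1.5,-2.598), length = 3
  seg 2: (-1.5,-2.598) -> (-3,0), length = 3
Total = 6

Answer: 6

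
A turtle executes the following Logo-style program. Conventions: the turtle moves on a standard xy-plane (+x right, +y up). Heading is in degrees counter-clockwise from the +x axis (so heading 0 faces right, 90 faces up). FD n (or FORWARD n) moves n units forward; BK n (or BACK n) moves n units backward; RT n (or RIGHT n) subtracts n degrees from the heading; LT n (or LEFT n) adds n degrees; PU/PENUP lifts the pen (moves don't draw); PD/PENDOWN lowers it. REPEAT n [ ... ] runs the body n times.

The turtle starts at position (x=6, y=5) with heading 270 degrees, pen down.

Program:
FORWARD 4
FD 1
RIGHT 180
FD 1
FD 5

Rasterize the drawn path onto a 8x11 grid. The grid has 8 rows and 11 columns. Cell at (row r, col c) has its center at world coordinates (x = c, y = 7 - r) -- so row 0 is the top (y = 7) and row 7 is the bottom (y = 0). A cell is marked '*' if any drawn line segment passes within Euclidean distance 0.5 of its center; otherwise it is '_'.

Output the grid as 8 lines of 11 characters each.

Segment 0: (6,5) -> (6,1)
Segment 1: (6,1) -> (6,0)
Segment 2: (6,0) -> (6,1)
Segment 3: (6,1) -> (6,6)

Answer: ___________
______*____
______*____
______*____
______*____
______*____
______*____
______*____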